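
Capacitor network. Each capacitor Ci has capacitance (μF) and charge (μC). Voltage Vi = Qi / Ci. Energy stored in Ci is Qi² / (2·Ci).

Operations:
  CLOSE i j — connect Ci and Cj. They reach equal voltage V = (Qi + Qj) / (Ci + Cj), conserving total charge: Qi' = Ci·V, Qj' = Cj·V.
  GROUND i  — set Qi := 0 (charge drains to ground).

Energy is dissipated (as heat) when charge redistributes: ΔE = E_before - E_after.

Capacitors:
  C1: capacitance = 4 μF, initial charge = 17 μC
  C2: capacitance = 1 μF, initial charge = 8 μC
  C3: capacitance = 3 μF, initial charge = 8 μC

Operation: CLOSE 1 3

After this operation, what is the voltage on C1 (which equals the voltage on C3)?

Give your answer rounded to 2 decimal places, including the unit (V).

Answer: 3.57 V

Derivation:
Initial: C1(4μF, Q=17μC, V=4.25V), C2(1μF, Q=8μC, V=8.00V), C3(3μF, Q=8μC, V=2.67V)
Op 1: CLOSE 1-3: Q_total=25.00, C_total=7.00, V=3.57; Q1=14.29, Q3=10.71; dissipated=2.149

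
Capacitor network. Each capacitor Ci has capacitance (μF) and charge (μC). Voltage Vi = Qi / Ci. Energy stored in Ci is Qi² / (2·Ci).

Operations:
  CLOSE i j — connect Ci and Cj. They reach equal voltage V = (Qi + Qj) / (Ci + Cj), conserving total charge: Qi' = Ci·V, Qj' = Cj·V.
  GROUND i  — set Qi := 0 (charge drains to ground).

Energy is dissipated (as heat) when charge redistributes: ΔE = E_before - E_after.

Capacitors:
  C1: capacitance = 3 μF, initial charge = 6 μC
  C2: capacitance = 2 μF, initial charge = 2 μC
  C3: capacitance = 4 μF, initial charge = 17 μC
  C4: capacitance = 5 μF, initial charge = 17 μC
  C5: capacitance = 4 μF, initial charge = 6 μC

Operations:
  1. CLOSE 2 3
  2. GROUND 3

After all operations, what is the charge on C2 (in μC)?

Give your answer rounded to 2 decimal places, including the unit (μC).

Initial: C1(3μF, Q=6μC, V=2.00V), C2(2μF, Q=2μC, V=1.00V), C3(4μF, Q=17μC, V=4.25V), C4(5μF, Q=17μC, V=3.40V), C5(4μF, Q=6μC, V=1.50V)
Op 1: CLOSE 2-3: Q_total=19.00, C_total=6.00, V=3.17; Q2=6.33, Q3=12.67; dissipated=7.042
Op 2: GROUND 3: Q3=0; energy lost=20.056
Final charges: Q1=6.00, Q2=6.33, Q3=0.00, Q4=17.00, Q5=6.00

Answer: 6.33 μC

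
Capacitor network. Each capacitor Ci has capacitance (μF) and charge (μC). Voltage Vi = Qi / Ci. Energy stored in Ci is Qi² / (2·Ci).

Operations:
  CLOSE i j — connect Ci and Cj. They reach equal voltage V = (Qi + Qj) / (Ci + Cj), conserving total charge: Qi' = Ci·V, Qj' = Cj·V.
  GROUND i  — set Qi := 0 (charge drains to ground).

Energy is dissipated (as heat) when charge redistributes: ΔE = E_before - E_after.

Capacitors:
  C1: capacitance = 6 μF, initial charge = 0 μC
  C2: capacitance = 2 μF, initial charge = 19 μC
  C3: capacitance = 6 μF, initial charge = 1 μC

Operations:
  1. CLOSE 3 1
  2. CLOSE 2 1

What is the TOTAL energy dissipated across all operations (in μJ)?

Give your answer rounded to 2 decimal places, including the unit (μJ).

Initial: C1(6μF, Q=0μC, V=0.00V), C2(2μF, Q=19μC, V=9.50V), C3(6μF, Q=1μC, V=0.17V)
Op 1: CLOSE 3-1: Q_total=1.00, C_total=12.00, V=0.08; Q3=0.50, Q1=0.50; dissipated=0.042
Op 2: CLOSE 2-1: Q_total=19.50, C_total=8.00, V=2.44; Q2=4.88, Q1=14.62; dissipated=66.505
Total dissipated: 66.547 μJ

Answer: 66.55 μJ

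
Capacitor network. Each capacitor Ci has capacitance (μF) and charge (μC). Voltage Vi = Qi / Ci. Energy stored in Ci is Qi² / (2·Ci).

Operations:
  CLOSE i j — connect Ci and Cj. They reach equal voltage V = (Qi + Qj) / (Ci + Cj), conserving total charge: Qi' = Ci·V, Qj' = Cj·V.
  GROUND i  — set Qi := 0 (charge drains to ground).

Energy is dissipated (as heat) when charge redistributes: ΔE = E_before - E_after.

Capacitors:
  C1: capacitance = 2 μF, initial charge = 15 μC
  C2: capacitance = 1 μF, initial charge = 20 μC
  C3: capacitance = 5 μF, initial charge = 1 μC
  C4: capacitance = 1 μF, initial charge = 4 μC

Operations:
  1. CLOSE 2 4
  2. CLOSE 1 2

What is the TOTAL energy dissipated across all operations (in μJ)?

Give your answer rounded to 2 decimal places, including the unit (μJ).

Answer: 70.75 μJ

Derivation:
Initial: C1(2μF, Q=15μC, V=7.50V), C2(1μF, Q=20μC, V=20.00V), C3(5μF, Q=1μC, V=0.20V), C4(1μF, Q=4μC, V=4.00V)
Op 1: CLOSE 2-4: Q_total=24.00, C_total=2.00, V=12.00; Q2=12.00, Q4=12.00; dissipated=64.000
Op 2: CLOSE 1-2: Q_total=27.00, C_total=3.00, V=9.00; Q1=18.00, Q2=9.00; dissipated=6.750
Total dissipated: 70.750 μJ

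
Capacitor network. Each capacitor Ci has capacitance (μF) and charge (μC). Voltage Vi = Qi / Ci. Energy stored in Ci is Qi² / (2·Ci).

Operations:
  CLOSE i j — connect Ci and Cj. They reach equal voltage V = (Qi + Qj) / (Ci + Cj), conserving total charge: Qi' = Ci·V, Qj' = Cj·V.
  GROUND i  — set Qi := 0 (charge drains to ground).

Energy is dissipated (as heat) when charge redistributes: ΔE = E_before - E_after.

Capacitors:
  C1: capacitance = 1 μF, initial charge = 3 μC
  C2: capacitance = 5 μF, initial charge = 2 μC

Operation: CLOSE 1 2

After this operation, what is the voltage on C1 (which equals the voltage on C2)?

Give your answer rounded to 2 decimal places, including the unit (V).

Initial: C1(1μF, Q=3μC, V=3.00V), C2(5μF, Q=2μC, V=0.40V)
Op 1: CLOSE 1-2: Q_total=5.00, C_total=6.00, V=0.83; Q1=0.83, Q2=4.17; dissipated=2.817

Answer: 0.83 V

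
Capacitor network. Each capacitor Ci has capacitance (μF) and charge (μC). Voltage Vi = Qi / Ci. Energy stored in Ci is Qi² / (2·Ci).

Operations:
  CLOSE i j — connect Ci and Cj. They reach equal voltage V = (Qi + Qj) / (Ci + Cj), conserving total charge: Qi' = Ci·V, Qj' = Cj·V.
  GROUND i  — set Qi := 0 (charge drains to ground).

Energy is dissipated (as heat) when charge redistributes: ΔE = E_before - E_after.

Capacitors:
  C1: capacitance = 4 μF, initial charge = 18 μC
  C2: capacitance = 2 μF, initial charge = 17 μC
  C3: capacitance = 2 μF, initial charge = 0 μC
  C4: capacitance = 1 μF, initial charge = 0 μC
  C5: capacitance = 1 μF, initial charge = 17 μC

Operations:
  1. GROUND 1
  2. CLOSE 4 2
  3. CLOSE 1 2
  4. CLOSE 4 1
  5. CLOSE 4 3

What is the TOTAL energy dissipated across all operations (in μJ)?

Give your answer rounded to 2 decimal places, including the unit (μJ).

Answer: 94.03 μJ

Derivation:
Initial: C1(4μF, Q=18μC, V=4.50V), C2(2μF, Q=17μC, V=8.50V), C3(2μF, Q=0μC, V=0.00V), C4(1μF, Q=0μC, V=0.00V), C5(1μF, Q=17μC, V=17.00V)
Op 1: GROUND 1: Q1=0; energy lost=40.500
Op 2: CLOSE 4-2: Q_total=17.00, C_total=3.00, V=5.67; Q4=5.67, Q2=11.33; dissipated=24.083
Op 3: CLOSE 1-2: Q_total=11.33, C_total=6.00, V=1.89; Q1=7.56, Q2=3.78; dissipated=21.407
Op 4: CLOSE 4-1: Q_total=13.22, C_total=5.00, V=2.64; Q4=2.64, Q1=10.58; dissipated=5.709
Op 5: CLOSE 4-3: Q_total=2.64, C_total=3.00, V=0.88; Q4=0.88, Q3=1.76; dissipated=2.331
Total dissipated: 94.030 μJ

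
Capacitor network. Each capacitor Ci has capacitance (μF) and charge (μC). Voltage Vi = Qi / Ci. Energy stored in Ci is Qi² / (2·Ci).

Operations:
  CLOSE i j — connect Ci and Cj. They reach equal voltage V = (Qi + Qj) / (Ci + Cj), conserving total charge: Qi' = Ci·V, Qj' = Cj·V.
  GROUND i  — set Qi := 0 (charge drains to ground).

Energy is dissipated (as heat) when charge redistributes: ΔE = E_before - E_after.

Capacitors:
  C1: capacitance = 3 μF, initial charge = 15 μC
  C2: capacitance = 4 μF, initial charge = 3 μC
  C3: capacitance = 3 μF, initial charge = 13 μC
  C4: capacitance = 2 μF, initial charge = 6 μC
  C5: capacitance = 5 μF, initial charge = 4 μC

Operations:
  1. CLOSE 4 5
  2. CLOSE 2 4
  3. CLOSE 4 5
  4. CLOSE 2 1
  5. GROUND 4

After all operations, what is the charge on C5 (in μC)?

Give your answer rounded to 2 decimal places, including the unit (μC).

Initial: C1(3μF, Q=15μC, V=5.00V), C2(4μF, Q=3μC, V=0.75V), C3(3μF, Q=13μC, V=4.33V), C4(2μF, Q=6μC, V=3.00V), C5(5μF, Q=4μC, V=0.80V)
Op 1: CLOSE 4-5: Q_total=10.00, C_total=7.00, V=1.43; Q4=2.86, Q5=7.14; dissipated=3.457
Op 2: CLOSE 2-4: Q_total=5.86, C_total=6.00, V=0.98; Q2=3.90, Q4=1.95; dissipated=0.307
Op 3: CLOSE 4-5: Q_total=9.10, C_total=7.00, V=1.30; Q4=2.60, Q5=6.50; dissipated=0.146
Op 4: CLOSE 2-1: Q_total=18.90, C_total=7.00, V=2.70; Q2=10.80, Q1=8.10; dissipated=13.878
Op 5: GROUND 4: Q4=0; energy lost=1.688
Final charges: Q1=8.10, Q2=10.80, Q3=13.00, Q4=0.00, Q5=6.50

Answer: 6.50 μC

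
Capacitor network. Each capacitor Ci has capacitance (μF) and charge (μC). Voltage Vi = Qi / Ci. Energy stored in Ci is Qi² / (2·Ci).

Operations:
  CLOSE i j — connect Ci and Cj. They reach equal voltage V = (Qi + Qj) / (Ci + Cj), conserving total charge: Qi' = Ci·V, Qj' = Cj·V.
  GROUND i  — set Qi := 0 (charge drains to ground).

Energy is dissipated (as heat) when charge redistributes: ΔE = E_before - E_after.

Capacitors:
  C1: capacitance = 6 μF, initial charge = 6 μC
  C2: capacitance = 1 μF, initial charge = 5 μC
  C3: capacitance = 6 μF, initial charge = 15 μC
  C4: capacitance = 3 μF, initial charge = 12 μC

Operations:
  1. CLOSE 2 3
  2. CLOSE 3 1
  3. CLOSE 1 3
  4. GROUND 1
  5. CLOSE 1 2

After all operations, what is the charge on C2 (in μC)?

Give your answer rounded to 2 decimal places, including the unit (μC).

Initial: C1(6μF, Q=6μC, V=1.00V), C2(1μF, Q=5μC, V=5.00V), C3(6μF, Q=15μC, V=2.50V), C4(3μF, Q=12μC, V=4.00V)
Op 1: CLOSE 2-3: Q_total=20.00, C_total=7.00, V=2.86; Q2=2.86, Q3=17.14; dissipated=2.679
Op 2: CLOSE 3-1: Q_total=23.14, C_total=12.00, V=1.93; Q3=11.57, Q1=11.57; dissipated=5.173
Op 3: CLOSE 1-3: Q_total=23.14, C_total=12.00, V=1.93; Q1=11.57, Q3=11.57; dissipated=0.000
Op 4: GROUND 1: Q1=0; energy lost=11.158
Op 5: CLOSE 1-2: Q_total=2.86, C_total=7.00, V=0.41; Q1=2.45, Q2=0.41; dissipated=3.499
Final charges: Q1=2.45, Q2=0.41, Q3=11.57, Q4=12.00

Answer: 0.41 μC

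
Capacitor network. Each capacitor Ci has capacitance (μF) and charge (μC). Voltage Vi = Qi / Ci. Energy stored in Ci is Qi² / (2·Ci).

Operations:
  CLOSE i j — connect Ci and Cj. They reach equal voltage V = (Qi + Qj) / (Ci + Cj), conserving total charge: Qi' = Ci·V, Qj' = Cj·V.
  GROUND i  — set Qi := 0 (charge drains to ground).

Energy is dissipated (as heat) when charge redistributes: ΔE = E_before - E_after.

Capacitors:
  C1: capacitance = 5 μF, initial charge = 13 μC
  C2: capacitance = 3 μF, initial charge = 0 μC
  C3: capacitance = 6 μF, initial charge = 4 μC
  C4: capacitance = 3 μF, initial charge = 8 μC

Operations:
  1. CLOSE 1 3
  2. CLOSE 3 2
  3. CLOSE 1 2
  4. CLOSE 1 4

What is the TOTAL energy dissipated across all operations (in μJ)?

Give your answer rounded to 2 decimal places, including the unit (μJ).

Initial: C1(5μF, Q=13μC, V=2.60V), C2(3μF, Q=0μC, V=0.00V), C3(6μF, Q=4μC, V=0.67V), C4(3μF, Q=8μC, V=2.67V)
Op 1: CLOSE 1-3: Q_total=17.00, C_total=11.00, V=1.55; Q1=7.73, Q3=9.27; dissipated=5.097
Op 2: CLOSE 3-2: Q_total=9.27, C_total=9.00, V=1.03; Q3=6.18, Q2=3.09; dissipated=2.388
Op 3: CLOSE 1-2: Q_total=10.82, C_total=8.00, V=1.35; Q1=6.76, Q2=4.06; dissipated=0.249
Op 4: CLOSE 1-4: Q_total=14.76, C_total=8.00, V=1.85; Q1=9.23, Q4=5.54; dissipated=1.620
Total dissipated: 9.354 μJ

Answer: 9.35 μJ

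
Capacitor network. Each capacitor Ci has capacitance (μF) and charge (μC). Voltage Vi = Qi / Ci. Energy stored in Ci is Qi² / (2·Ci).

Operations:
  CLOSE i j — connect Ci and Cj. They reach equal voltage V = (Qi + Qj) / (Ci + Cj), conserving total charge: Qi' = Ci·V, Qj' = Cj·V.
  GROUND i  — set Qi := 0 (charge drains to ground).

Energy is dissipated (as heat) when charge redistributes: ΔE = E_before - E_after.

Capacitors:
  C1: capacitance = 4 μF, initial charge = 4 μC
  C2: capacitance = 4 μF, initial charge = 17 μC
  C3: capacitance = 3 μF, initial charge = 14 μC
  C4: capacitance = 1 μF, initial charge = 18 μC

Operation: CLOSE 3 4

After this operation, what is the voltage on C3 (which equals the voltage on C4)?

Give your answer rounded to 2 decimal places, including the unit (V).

Answer: 8.00 V

Derivation:
Initial: C1(4μF, Q=4μC, V=1.00V), C2(4μF, Q=17μC, V=4.25V), C3(3μF, Q=14μC, V=4.67V), C4(1μF, Q=18μC, V=18.00V)
Op 1: CLOSE 3-4: Q_total=32.00, C_total=4.00, V=8.00; Q3=24.00, Q4=8.00; dissipated=66.667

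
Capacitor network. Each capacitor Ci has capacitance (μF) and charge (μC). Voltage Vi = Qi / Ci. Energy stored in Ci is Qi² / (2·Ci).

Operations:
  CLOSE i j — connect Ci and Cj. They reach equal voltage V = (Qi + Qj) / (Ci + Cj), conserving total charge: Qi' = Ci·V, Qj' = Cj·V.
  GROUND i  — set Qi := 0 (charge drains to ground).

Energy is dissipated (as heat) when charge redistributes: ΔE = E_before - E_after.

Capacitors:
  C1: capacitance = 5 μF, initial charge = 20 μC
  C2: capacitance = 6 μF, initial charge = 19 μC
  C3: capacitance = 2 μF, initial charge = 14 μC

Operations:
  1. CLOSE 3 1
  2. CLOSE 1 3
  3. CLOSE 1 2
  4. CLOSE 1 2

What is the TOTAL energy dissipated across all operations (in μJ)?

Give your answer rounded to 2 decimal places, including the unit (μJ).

Initial: C1(5μF, Q=20μC, V=4.00V), C2(6μF, Q=19μC, V=3.17V), C3(2μF, Q=14μC, V=7.00V)
Op 1: CLOSE 3-1: Q_total=34.00, C_total=7.00, V=4.86; Q3=9.71, Q1=24.29; dissipated=6.429
Op 2: CLOSE 1-3: Q_total=34.00, C_total=7.00, V=4.86; Q1=24.29, Q3=9.71; dissipated=0.000
Op 3: CLOSE 1-2: Q_total=43.29, C_total=11.00, V=3.94; Q1=19.68, Q2=23.61; dissipated=3.897
Op 4: CLOSE 1-2: Q_total=43.29, C_total=11.00, V=3.94; Q1=19.68, Q2=23.61; dissipated=0.000
Total dissipated: 10.325 μJ

Answer: 10.33 μJ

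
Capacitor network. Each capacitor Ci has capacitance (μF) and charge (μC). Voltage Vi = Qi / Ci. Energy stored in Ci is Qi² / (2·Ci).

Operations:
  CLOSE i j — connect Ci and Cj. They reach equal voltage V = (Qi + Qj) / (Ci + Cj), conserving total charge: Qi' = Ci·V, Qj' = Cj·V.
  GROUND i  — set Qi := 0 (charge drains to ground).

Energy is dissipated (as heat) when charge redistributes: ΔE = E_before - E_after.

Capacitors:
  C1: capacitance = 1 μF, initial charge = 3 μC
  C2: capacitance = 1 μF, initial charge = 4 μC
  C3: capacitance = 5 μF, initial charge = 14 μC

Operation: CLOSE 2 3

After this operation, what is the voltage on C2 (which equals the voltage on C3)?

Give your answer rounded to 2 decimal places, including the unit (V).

Answer: 3.00 V

Derivation:
Initial: C1(1μF, Q=3μC, V=3.00V), C2(1μF, Q=4μC, V=4.00V), C3(5μF, Q=14μC, V=2.80V)
Op 1: CLOSE 2-3: Q_total=18.00, C_total=6.00, V=3.00; Q2=3.00, Q3=15.00; dissipated=0.600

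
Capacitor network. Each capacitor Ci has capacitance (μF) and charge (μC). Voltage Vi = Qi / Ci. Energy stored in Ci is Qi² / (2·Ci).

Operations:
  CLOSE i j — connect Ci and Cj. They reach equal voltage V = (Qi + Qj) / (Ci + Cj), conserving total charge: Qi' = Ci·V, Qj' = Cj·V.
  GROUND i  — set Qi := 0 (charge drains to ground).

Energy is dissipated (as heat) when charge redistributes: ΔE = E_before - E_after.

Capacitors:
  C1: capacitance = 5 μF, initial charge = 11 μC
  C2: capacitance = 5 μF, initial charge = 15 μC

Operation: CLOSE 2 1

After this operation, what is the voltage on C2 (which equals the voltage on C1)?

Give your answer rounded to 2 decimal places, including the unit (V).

Answer: 2.60 V

Derivation:
Initial: C1(5μF, Q=11μC, V=2.20V), C2(5μF, Q=15μC, V=3.00V)
Op 1: CLOSE 2-1: Q_total=26.00, C_total=10.00, V=2.60; Q2=13.00, Q1=13.00; dissipated=0.800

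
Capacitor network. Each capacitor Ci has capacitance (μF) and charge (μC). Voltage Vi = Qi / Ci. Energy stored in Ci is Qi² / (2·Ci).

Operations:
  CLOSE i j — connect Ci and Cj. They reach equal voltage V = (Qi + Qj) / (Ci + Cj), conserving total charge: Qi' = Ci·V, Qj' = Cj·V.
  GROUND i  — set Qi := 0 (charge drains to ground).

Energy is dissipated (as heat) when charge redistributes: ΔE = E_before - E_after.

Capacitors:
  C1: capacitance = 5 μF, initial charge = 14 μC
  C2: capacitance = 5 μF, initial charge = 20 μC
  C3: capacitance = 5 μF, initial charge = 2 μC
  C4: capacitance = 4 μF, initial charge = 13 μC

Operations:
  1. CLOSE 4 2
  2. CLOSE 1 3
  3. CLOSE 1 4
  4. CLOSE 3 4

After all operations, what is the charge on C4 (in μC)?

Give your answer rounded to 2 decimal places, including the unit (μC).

Initial: C1(5μF, Q=14μC, V=2.80V), C2(5μF, Q=20μC, V=4.00V), C3(5μF, Q=2μC, V=0.40V), C4(4μF, Q=13μC, V=3.25V)
Op 1: CLOSE 4-2: Q_total=33.00, C_total=9.00, V=3.67; Q4=14.67, Q2=18.33; dissipated=0.625
Op 2: CLOSE 1-3: Q_total=16.00, C_total=10.00, V=1.60; Q1=8.00, Q3=8.00; dissipated=7.200
Op 3: CLOSE 1-4: Q_total=22.67, C_total=9.00, V=2.52; Q1=12.59, Q4=10.07; dissipated=4.746
Op 4: CLOSE 3-4: Q_total=18.07, C_total=9.00, V=2.01; Q3=10.04, Q4=8.03; dissipated=0.937
Final charges: Q1=12.59, Q2=18.33, Q3=10.04, Q4=8.03

Answer: 8.03 μC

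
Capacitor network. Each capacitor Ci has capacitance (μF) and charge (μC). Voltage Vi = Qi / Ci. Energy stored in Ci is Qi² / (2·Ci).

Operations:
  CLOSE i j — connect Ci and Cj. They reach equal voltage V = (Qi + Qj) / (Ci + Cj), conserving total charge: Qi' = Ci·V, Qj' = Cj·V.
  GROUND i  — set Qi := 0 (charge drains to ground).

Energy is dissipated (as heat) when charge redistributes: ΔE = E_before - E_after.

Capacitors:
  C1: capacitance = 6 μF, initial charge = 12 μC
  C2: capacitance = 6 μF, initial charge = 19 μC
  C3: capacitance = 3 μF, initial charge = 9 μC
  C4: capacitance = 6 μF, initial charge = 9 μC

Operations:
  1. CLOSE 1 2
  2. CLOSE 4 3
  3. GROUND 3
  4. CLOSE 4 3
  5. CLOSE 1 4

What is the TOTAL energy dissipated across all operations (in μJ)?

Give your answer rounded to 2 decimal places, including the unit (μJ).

Initial: C1(6μF, Q=12μC, V=2.00V), C2(6μF, Q=19μC, V=3.17V), C3(3μF, Q=9μC, V=3.00V), C4(6μF, Q=9μC, V=1.50V)
Op 1: CLOSE 1-2: Q_total=31.00, C_total=12.00, V=2.58; Q1=15.50, Q2=15.50; dissipated=2.042
Op 2: CLOSE 4-3: Q_total=18.00, C_total=9.00, V=2.00; Q4=12.00, Q3=6.00; dissipated=2.250
Op 3: GROUND 3: Q3=0; energy lost=6.000
Op 4: CLOSE 4-3: Q_total=12.00, C_total=9.00, V=1.33; Q4=8.00, Q3=4.00; dissipated=4.000
Op 5: CLOSE 1-4: Q_total=23.50, C_total=12.00, V=1.96; Q1=11.75, Q4=11.75; dissipated=2.344
Total dissipated: 16.635 μJ

Answer: 16.64 μJ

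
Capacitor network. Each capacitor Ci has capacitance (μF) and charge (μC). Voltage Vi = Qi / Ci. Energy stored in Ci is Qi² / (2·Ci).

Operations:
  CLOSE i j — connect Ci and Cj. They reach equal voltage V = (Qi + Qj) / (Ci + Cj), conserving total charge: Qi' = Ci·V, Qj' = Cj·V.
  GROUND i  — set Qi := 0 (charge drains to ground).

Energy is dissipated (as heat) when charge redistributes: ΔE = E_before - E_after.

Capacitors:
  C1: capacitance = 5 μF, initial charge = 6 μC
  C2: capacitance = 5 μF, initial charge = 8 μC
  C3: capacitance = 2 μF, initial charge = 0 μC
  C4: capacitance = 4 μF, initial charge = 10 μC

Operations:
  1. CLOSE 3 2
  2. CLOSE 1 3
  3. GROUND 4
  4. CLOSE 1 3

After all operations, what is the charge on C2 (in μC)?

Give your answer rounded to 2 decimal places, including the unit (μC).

Answer: 5.71 μC

Derivation:
Initial: C1(5μF, Q=6μC, V=1.20V), C2(5μF, Q=8μC, V=1.60V), C3(2μF, Q=0μC, V=0.00V), C4(4μF, Q=10μC, V=2.50V)
Op 1: CLOSE 3-2: Q_total=8.00, C_total=7.00, V=1.14; Q3=2.29, Q2=5.71; dissipated=1.829
Op 2: CLOSE 1-3: Q_total=8.29, C_total=7.00, V=1.18; Q1=5.92, Q3=2.37; dissipated=0.002
Op 3: GROUND 4: Q4=0; energy lost=12.500
Op 4: CLOSE 1-3: Q_total=8.29, C_total=7.00, V=1.18; Q1=5.92, Q3=2.37; dissipated=0.000
Final charges: Q1=5.92, Q2=5.71, Q3=2.37, Q4=0.00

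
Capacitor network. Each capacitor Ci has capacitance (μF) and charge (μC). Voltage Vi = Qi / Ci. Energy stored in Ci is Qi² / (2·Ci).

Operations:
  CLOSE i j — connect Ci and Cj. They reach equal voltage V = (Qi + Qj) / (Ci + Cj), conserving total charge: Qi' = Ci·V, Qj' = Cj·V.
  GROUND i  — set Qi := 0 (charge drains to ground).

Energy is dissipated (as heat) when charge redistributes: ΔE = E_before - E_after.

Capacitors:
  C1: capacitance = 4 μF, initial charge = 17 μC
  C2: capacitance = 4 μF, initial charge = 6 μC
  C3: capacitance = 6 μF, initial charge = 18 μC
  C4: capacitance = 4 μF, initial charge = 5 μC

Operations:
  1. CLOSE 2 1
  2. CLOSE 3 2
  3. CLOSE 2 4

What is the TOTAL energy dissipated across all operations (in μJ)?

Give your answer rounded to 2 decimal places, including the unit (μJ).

Answer: 10.47 μJ

Derivation:
Initial: C1(4μF, Q=17μC, V=4.25V), C2(4μF, Q=6μC, V=1.50V), C3(6μF, Q=18μC, V=3.00V), C4(4μF, Q=5μC, V=1.25V)
Op 1: CLOSE 2-1: Q_total=23.00, C_total=8.00, V=2.88; Q2=11.50, Q1=11.50; dissipated=7.562
Op 2: CLOSE 3-2: Q_total=29.50, C_total=10.00, V=2.95; Q3=17.70, Q2=11.80; dissipated=0.019
Op 3: CLOSE 2-4: Q_total=16.80, C_total=8.00, V=2.10; Q2=8.40, Q4=8.40; dissipated=2.890
Total dissipated: 10.471 μJ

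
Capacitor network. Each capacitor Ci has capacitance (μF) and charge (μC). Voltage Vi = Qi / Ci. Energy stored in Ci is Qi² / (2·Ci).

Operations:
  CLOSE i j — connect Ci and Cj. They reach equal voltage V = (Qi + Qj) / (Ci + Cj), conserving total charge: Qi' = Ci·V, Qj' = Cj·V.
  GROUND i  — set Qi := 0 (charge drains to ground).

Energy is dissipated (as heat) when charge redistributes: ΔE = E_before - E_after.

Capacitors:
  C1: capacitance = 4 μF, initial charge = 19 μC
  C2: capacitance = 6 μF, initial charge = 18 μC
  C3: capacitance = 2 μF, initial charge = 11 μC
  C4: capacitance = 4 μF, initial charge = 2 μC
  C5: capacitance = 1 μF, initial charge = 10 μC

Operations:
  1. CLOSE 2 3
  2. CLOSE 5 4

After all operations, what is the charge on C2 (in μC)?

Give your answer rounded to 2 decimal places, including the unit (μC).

Answer: 21.75 μC

Derivation:
Initial: C1(4μF, Q=19μC, V=4.75V), C2(6μF, Q=18μC, V=3.00V), C3(2μF, Q=11μC, V=5.50V), C4(4μF, Q=2μC, V=0.50V), C5(1μF, Q=10μC, V=10.00V)
Op 1: CLOSE 2-3: Q_total=29.00, C_total=8.00, V=3.62; Q2=21.75, Q3=7.25; dissipated=4.688
Op 2: CLOSE 5-4: Q_total=12.00, C_total=5.00, V=2.40; Q5=2.40, Q4=9.60; dissipated=36.100
Final charges: Q1=19.00, Q2=21.75, Q3=7.25, Q4=9.60, Q5=2.40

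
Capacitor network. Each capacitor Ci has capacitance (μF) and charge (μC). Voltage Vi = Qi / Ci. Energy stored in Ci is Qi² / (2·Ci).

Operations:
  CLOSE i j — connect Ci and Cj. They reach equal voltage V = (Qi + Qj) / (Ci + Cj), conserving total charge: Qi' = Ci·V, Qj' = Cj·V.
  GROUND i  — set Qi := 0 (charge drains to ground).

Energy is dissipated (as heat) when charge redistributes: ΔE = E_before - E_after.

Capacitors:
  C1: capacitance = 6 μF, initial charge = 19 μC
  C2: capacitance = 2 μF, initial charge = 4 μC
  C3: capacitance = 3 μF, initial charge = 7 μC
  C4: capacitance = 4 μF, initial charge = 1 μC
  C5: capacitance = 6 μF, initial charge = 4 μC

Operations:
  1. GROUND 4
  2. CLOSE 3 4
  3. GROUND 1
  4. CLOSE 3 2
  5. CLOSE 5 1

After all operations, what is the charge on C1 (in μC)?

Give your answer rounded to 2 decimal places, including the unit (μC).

Answer: 2.00 μC

Derivation:
Initial: C1(6μF, Q=19μC, V=3.17V), C2(2μF, Q=4μC, V=2.00V), C3(3μF, Q=7μC, V=2.33V), C4(4μF, Q=1μC, V=0.25V), C5(6μF, Q=4μC, V=0.67V)
Op 1: GROUND 4: Q4=0; energy lost=0.125
Op 2: CLOSE 3-4: Q_total=7.00, C_total=7.00, V=1.00; Q3=3.00, Q4=4.00; dissipated=4.667
Op 3: GROUND 1: Q1=0; energy lost=30.083
Op 4: CLOSE 3-2: Q_total=7.00, C_total=5.00, V=1.40; Q3=4.20, Q2=2.80; dissipated=0.600
Op 5: CLOSE 5-1: Q_total=4.00, C_total=12.00, V=0.33; Q5=2.00, Q1=2.00; dissipated=0.667
Final charges: Q1=2.00, Q2=2.80, Q3=4.20, Q4=4.00, Q5=2.00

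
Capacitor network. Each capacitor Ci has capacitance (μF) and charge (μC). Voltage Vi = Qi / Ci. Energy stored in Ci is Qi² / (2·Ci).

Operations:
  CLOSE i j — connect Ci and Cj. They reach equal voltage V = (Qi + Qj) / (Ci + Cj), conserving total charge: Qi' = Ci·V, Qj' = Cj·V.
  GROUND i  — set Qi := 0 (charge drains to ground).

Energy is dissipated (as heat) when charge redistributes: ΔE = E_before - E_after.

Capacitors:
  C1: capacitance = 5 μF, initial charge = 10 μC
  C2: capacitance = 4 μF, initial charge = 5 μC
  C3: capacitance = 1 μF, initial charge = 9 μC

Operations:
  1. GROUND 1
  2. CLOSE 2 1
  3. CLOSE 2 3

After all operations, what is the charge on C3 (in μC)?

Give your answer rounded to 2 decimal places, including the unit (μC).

Initial: C1(5μF, Q=10μC, V=2.00V), C2(4μF, Q=5μC, V=1.25V), C3(1μF, Q=9μC, V=9.00V)
Op 1: GROUND 1: Q1=0; energy lost=10.000
Op 2: CLOSE 2-1: Q_total=5.00, C_total=9.00, V=0.56; Q2=2.22, Q1=2.78; dissipated=1.736
Op 3: CLOSE 2-3: Q_total=11.22, C_total=5.00, V=2.24; Q2=8.98, Q3=2.24; dissipated=28.523
Final charges: Q1=2.78, Q2=8.98, Q3=2.24

Answer: 2.24 μC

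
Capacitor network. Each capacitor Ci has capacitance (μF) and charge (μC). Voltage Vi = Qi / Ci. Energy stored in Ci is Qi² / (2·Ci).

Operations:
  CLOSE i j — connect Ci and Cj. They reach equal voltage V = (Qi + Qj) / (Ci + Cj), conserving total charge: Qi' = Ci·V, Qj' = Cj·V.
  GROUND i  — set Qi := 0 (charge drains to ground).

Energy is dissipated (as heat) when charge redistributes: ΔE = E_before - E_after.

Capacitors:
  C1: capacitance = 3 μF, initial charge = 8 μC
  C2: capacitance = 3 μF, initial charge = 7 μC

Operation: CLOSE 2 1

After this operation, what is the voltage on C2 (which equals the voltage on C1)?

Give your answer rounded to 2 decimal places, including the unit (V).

Answer: 2.50 V

Derivation:
Initial: C1(3μF, Q=8μC, V=2.67V), C2(3μF, Q=7μC, V=2.33V)
Op 1: CLOSE 2-1: Q_total=15.00, C_total=6.00, V=2.50; Q2=7.50, Q1=7.50; dissipated=0.083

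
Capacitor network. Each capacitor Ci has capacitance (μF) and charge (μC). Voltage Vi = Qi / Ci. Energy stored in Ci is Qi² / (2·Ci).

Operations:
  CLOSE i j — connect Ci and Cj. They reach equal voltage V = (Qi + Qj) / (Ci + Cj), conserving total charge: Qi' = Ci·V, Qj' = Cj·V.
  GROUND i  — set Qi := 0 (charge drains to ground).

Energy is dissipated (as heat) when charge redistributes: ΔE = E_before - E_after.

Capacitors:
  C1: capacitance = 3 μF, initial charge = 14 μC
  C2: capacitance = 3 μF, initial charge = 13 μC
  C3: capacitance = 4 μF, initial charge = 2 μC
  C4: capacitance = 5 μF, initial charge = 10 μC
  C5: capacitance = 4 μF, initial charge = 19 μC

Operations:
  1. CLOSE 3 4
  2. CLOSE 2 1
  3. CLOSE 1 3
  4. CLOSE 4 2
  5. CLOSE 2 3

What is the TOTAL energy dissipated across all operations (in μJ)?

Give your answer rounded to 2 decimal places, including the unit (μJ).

Answer: 20.60 μJ

Derivation:
Initial: C1(3μF, Q=14μC, V=4.67V), C2(3μF, Q=13μC, V=4.33V), C3(4μF, Q=2μC, V=0.50V), C4(5μF, Q=10μC, V=2.00V), C5(4μF, Q=19μC, V=4.75V)
Op 1: CLOSE 3-4: Q_total=12.00, C_total=9.00, V=1.33; Q3=5.33, Q4=6.67; dissipated=2.500
Op 2: CLOSE 2-1: Q_total=27.00, C_total=6.00, V=4.50; Q2=13.50, Q1=13.50; dissipated=0.083
Op 3: CLOSE 1-3: Q_total=18.83, C_total=7.00, V=2.69; Q1=8.07, Q3=10.76; dissipated=8.595
Op 4: CLOSE 4-2: Q_total=20.17, C_total=8.00, V=2.52; Q4=12.60, Q2=7.56; dissipated=9.401
Op 5: CLOSE 2-3: Q_total=18.32, C_total=7.00, V=2.62; Q2=7.85, Q3=10.47; dissipated=0.025
Total dissipated: 20.604 μJ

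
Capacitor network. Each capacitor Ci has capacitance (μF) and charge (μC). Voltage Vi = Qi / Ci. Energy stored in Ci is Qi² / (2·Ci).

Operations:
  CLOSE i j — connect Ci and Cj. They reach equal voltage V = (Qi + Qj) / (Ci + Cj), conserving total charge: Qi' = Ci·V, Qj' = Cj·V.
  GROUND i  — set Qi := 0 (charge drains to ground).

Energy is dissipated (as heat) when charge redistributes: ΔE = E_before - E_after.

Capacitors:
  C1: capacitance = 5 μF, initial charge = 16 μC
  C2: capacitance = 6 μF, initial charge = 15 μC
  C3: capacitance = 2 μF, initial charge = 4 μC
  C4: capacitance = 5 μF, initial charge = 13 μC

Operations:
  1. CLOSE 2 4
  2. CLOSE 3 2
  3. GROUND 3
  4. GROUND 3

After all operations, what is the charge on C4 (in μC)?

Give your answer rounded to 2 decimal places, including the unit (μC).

Initial: C1(5μF, Q=16μC, V=3.20V), C2(6μF, Q=15μC, V=2.50V), C3(2μF, Q=4μC, V=2.00V), C4(5μF, Q=13μC, V=2.60V)
Op 1: CLOSE 2-4: Q_total=28.00, C_total=11.00, V=2.55; Q2=15.27, Q4=12.73; dissipated=0.014
Op 2: CLOSE 3-2: Q_total=19.27, C_total=8.00, V=2.41; Q3=4.82, Q2=14.45; dissipated=0.223
Op 3: GROUND 3: Q3=0; energy lost=5.804
Op 4: GROUND 3: Q3=0; energy lost=0.000
Final charges: Q1=16.00, Q2=14.45, Q3=0.00, Q4=12.73

Answer: 12.73 μC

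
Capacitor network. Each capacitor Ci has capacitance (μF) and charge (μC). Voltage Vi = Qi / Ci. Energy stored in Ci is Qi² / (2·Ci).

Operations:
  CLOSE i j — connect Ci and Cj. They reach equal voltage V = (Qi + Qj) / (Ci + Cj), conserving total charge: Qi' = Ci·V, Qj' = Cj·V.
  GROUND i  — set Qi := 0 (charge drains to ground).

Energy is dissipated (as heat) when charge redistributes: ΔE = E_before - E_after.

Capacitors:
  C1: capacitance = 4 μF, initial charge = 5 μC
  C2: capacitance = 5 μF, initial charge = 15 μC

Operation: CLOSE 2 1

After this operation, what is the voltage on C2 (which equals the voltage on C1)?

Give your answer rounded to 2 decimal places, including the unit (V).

Initial: C1(4μF, Q=5μC, V=1.25V), C2(5μF, Q=15μC, V=3.00V)
Op 1: CLOSE 2-1: Q_total=20.00, C_total=9.00, V=2.22; Q2=11.11, Q1=8.89; dissipated=3.403

Answer: 2.22 V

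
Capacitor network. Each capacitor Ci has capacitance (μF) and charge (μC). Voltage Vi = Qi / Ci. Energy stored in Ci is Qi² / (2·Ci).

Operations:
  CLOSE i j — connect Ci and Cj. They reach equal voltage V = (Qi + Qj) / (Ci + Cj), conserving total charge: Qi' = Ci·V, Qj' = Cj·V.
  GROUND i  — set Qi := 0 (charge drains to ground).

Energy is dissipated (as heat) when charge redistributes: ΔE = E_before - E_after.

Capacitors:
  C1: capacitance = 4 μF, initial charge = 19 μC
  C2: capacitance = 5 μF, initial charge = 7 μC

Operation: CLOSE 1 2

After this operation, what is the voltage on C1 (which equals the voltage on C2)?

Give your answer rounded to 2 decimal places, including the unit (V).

Answer: 2.89 V

Derivation:
Initial: C1(4μF, Q=19μC, V=4.75V), C2(5μF, Q=7μC, V=1.40V)
Op 1: CLOSE 1-2: Q_total=26.00, C_total=9.00, V=2.89; Q1=11.56, Q2=14.44; dissipated=12.469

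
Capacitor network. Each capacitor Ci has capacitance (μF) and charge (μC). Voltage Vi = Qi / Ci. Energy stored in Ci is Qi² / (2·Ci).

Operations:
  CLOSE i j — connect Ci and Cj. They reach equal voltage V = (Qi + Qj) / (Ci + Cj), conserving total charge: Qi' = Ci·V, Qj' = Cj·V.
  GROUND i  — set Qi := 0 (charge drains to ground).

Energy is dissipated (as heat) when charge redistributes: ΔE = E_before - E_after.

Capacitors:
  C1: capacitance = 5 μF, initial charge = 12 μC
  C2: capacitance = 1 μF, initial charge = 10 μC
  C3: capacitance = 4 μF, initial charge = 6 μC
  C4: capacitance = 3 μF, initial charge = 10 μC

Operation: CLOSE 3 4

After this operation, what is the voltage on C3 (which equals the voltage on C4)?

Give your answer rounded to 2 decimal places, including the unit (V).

Initial: C1(5μF, Q=12μC, V=2.40V), C2(1μF, Q=10μC, V=10.00V), C3(4μF, Q=6μC, V=1.50V), C4(3μF, Q=10μC, V=3.33V)
Op 1: CLOSE 3-4: Q_total=16.00, C_total=7.00, V=2.29; Q3=9.14, Q4=6.86; dissipated=2.881

Answer: 2.29 V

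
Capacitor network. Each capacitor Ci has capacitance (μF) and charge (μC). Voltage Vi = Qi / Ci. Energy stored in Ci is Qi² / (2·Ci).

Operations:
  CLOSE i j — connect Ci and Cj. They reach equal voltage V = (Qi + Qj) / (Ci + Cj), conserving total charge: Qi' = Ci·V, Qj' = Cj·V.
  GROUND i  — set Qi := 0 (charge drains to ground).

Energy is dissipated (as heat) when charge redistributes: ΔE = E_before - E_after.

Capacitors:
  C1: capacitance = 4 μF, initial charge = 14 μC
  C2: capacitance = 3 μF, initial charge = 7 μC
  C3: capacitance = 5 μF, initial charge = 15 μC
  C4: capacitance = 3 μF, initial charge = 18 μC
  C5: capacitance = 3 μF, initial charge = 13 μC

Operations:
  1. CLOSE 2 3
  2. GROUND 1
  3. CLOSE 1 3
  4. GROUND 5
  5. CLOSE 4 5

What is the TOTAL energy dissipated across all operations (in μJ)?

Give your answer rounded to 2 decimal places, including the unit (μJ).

Initial: C1(4μF, Q=14μC, V=3.50V), C2(3μF, Q=7μC, V=2.33V), C3(5μF, Q=15μC, V=3.00V), C4(3μF, Q=18μC, V=6.00V), C5(3μF, Q=13μC, V=4.33V)
Op 1: CLOSE 2-3: Q_total=22.00, C_total=8.00, V=2.75; Q2=8.25, Q3=13.75; dissipated=0.417
Op 2: GROUND 1: Q1=0; energy lost=24.500
Op 3: CLOSE 1-3: Q_total=13.75, C_total=9.00, V=1.53; Q1=6.11, Q3=7.64; dissipated=8.403
Op 4: GROUND 5: Q5=0; energy lost=28.167
Op 5: CLOSE 4-5: Q_total=18.00, C_total=6.00, V=3.00; Q4=9.00, Q5=9.00; dissipated=27.000
Total dissipated: 88.486 μJ

Answer: 88.49 μJ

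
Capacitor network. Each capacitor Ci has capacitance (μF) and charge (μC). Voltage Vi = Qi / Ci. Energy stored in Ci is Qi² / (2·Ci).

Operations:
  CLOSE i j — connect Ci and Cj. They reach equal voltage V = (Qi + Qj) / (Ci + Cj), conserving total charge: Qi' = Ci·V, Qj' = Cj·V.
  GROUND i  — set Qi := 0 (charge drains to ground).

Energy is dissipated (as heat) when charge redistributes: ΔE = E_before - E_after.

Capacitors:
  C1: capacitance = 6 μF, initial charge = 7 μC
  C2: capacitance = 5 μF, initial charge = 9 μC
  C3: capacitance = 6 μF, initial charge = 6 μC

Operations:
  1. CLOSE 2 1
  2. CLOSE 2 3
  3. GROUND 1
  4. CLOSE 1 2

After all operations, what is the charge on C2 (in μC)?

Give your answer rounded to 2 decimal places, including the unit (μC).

Answer: 2.74 μC

Derivation:
Initial: C1(6μF, Q=7μC, V=1.17V), C2(5μF, Q=9μC, V=1.80V), C3(6μF, Q=6μC, V=1.00V)
Op 1: CLOSE 2-1: Q_total=16.00, C_total=11.00, V=1.45; Q2=7.27, Q1=8.73; dissipated=0.547
Op 2: CLOSE 2-3: Q_total=13.27, C_total=11.00, V=1.21; Q2=6.03, Q3=7.24; dissipated=0.282
Op 3: GROUND 1: Q1=0; energy lost=6.347
Op 4: CLOSE 1-2: Q_total=6.03, C_total=11.00, V=0.55; Q1=3.29, Q2=2.74; dissipated=1.985
Final charges: Q1=3.29, Q2=2.74, Q3=7.24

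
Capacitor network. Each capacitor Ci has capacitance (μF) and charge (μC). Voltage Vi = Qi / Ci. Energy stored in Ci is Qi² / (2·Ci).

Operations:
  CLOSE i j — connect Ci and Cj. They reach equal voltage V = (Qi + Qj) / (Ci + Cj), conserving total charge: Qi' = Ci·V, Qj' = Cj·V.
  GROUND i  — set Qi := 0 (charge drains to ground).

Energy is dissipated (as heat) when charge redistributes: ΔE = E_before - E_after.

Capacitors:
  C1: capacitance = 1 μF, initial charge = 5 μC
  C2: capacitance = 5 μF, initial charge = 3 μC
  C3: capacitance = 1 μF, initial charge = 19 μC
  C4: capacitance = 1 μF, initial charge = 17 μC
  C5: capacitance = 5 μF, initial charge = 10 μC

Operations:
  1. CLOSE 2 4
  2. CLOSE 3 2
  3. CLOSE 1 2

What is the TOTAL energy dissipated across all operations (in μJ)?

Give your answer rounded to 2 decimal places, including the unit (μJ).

Answer: 214.71 μJ

Derivation:
Initial: C1(1μF, Q=5μC, V=5.00V), C2(5μF, Q=3μC, V=0.60V), C3(1μF, Q=19μC, V=19.00V), C4(1μF, Q=17μC, V=17.00V), C5(5μF, Q=10μC, V=2.00V)
Op 1: CLOSE 2-4: Q_total=20.00, C_total=6.00, V=3.33; Q2=16.67, Q4=3.33; dissipated=112.067
Op 2: CLOSE 3-2: Q_total=35.67, C_total=6.00, V=5.94; Q3=5.94, Q2=29.72; dissipated=102.269
Op 3: CLOSE 1-2: Q_total=34.72, C_total=6.00, V=5.79; Q1=5.79, Q2=28.94; dissipated=0.372
Total dissipated: 214.707 μJ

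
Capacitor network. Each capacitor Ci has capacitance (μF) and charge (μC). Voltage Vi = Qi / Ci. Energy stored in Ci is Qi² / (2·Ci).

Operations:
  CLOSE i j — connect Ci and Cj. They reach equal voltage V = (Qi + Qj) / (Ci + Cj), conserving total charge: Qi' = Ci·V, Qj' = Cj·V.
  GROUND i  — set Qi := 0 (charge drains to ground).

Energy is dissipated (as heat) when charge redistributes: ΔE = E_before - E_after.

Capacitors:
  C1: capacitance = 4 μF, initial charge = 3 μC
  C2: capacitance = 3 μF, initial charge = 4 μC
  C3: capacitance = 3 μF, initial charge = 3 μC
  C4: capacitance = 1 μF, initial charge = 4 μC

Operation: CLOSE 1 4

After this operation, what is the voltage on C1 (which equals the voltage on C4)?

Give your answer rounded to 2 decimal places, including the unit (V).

Answer: 1.40 V

Derivation:
Initial: C1(4μF, Q=3μC, V=0.75V), C2(3μF, Q=4μC, V=1.33V), C3(3μF, Q=3μC, V=1.00V), C4(1μF, Q=4μC, V=4.00V)
Op 1: CLOSE 1-4: Q_total=7.00, C_total=5.00, V=1.40; Q1=5.60, Q4=1.40; dissipated=4.225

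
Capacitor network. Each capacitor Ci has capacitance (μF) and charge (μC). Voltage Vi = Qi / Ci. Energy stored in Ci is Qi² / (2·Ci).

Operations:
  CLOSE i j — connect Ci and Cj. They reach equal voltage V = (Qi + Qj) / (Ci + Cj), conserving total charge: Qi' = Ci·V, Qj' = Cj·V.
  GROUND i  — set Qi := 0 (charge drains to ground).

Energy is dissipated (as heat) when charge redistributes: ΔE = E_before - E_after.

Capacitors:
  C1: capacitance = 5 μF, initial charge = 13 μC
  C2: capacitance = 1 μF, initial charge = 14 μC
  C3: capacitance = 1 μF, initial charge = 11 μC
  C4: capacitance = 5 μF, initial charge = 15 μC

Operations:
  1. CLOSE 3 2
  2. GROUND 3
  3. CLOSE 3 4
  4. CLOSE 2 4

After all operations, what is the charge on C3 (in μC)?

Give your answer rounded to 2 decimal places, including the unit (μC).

Initial: C1(5μF, Q=13μC, V=2.60V), C2(1μF, Q=14μC, V=14.00V), C3(1μF, Q=11μC, V=11.00V), C4(5μF, Q=15μC, V=3.00V)
Op 1: CLOSE 3-2: Q_total=25.00, C_total=2.00, V=12.50; Q3=12.50, Q2=12.50; dissipated=2.250
Op 2: GROUND 3: Q3=0; energy lost=78.125
Op 3: CLOSE 3-4: Q_total=15.00, C_total=6.00, V=2.50; Q3=2.50, Q4=12.50; dissipated=3.750
Op 4: CLOSE 2-4: Q_total=25.00, C_total=6.00, V=4.17; Q2=4.17, Q4=20.83; dissipated=41.667
Final charges: Q1=13.00, Q2=4.17, Q3=2.50, Q4=20.83

Answer: 2.50 μC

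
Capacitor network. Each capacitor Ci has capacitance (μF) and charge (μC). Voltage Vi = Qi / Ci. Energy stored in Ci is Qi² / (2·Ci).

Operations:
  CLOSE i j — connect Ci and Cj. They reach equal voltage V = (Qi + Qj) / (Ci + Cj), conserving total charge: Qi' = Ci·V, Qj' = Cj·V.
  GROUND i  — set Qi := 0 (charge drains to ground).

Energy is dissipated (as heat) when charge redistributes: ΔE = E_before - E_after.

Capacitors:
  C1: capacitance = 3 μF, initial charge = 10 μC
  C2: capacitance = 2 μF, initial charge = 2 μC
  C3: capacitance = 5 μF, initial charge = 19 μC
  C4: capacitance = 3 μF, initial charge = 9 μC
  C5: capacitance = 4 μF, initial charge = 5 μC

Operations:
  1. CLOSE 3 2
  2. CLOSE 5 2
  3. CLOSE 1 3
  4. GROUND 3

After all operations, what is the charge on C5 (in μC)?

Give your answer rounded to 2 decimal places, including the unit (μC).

Answer: 7.33 μC

Derivation:
Initial: C1(3μF, Q=10μC, V=3.33V), C2(2μF, Q=2μC, V=1.00V), C3(5μF, Q=19μC, V=3.80V), C4(3μF, Q=9μC, V=3.00V), C5(4μF, Q=5μC, V=1.25V)
Op 1: CLOSE 3-2: Q_total=21.00, C_total=7.00, V=3.00; Q3=15.00, Q2=6.00; dissipated=5.600
Op 2: CLOSE 5-2: Q_total=11.00, C_total=6.00, V=1.83; Q5=7.33, Q2=3.67; dissipated=2.042
Op 3: CLOSE 1-3: Q_total=25.00, C_total=8.00, V=3.12; Q1=9.38, Q3=15.62; dissipated=0.104
Op 4: GROUND 3: Q3=0; energy lost=24.414
Final charges: Q1=9.38, Q2=3.67, Q3=0.00, Q4=9.00, Q5=7.33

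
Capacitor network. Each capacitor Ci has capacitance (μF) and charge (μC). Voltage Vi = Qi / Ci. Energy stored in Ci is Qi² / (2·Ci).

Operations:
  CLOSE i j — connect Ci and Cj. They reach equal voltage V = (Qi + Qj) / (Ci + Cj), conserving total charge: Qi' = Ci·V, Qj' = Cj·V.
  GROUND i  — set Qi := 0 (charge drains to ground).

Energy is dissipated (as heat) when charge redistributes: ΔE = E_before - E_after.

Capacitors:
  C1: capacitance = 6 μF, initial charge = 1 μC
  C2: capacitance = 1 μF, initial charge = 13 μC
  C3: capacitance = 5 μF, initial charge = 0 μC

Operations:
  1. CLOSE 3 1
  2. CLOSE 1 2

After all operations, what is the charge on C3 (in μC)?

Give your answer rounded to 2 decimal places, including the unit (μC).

Answer: 0.45 μC

Derivation:
Initial: C1(6μF, Q=1μC, V=0.17V), C2(1μF, Q=13μC, V=13.00V), C3(5μF, Q=0μC, V=0.00V)
Op 1: CLOSE 3-1: Q_total=1.00, C_total=11.00, V=0.09; Q3=0.45, Q1=0.55; dissipated=0.038
Op 2: CLOSE 1-2: Q_total=13.55, C_total=7.00, V=1.94; Q1=11.61, Q2=1.94; dissipated=71.419
Final charges: Q1=11.61, Q2=1.94, Q3=0.45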